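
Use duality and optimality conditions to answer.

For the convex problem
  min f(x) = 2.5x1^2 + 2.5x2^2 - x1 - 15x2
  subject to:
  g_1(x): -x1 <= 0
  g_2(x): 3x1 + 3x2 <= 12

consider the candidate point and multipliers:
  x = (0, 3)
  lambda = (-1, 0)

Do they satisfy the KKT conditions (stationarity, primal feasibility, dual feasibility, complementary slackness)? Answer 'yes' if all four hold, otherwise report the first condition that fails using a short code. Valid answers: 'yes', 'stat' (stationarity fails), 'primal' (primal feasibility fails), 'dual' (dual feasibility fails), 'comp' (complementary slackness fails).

Gradient of f: grad f(x) = Q x + c = (-1, 0)
Constraint values g_i(x) = a_i^T x - b_i:
  g_1((0, 3)) = 0
  g_2((0, 3)) = -3
Stationarity residual: grad f(x) + sum_i lambda_i a_i = (0, 0)
  -> stationarity OK
Primal feasibility (all g_i <= 0): OK
Dual feasibility (all lambda_i >= 0): FAILS
Complementary slackness (lambda_i * g_i(x) = 0 for all i): OK

Verdict: the first failing condition is dual_feasibility -> dual.

dual


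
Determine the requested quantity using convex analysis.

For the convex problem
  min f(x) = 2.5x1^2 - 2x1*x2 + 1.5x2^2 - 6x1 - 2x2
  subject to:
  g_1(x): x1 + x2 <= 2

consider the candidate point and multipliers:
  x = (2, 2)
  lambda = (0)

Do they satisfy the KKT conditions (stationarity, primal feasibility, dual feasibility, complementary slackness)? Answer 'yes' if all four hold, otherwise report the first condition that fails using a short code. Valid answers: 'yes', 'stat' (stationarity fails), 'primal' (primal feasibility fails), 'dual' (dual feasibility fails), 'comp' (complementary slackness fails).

Gradient of f: grad f(x) = Q x + c = (0, 0)
Constraint values g_i(x) = a_i^T x - b_i:
  g_1((2, 2)) = 2
Stationarity residual: grad f(x) + sum_i lambda_i a_i = (0, 0)
  -> stationarity OK
Primal feasibility (all g_i <= 0): FAILS
Dual feasibility (all lambda_i >= 0): OK
Complementary slackness (lambda_i * g_i(x) = 0 for all i): OK

Verdict: the first failing condition is primal_feasibility -> primal.

primal


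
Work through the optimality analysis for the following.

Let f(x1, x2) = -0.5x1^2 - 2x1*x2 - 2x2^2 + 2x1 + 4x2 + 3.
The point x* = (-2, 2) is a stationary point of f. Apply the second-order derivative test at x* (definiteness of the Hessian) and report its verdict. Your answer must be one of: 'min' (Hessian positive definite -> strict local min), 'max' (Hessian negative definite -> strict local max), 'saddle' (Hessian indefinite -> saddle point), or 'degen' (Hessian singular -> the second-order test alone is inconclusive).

Compute the Hessian H = grad^2 f:
  H = [[-1, -2], [-2, -4]]
Verify stationarity: grad f(x*) = H x* + g = (0, 0).
Eigenvalues of H: -5, 0.
H has a zero eigenvalue (singular; negative semidefinite but not definite), so H is neither positive definite, negative definite, nor indefinite. The second-order test alone is inconclusive -> degen.
(Indeed, f is constant along the null direction of H through x*, so x* is not a strict local extremum.)

degen


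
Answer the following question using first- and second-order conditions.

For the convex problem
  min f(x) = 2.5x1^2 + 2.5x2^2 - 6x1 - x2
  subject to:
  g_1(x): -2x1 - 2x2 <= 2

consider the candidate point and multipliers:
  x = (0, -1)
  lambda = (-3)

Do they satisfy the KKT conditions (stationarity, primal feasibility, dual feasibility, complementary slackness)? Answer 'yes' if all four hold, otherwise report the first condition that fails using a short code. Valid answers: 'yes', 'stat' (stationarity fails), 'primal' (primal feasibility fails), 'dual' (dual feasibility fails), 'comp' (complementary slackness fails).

Gradient of f: grad f(x) = Q x + c = (-6, -6)
Constraint values g_i(x) = a_i^T x - b_i:
  g_1((0, -1)) = 0
Stationarity residual: grad f(x) + sum_i lambda_i a_i = (0, 0)
  -> stationarity OK
Primal feasibility (all g_i <= 0): OK
Dual feasibility (all lambda_i >= 0): FAILS
Complementary slackness (lambda_i * g_i(x) = 0 for all i): OK

Verdict: the first failing condition is dual_feasibility -> dual.

dual


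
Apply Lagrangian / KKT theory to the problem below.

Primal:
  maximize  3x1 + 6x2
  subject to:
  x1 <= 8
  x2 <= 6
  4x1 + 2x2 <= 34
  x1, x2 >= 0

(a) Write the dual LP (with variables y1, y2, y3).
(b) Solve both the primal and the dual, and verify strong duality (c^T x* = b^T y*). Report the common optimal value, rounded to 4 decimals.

The standard primal-dual pair for 'max c^T x s.t. A x <= b, x >= 0' is:
  Dual:  min b^T y  s.t.  A^T y >= c,  y >= 0.

So the dual LP is:
  minimize  8y1 + 6y2 + 34y3
  subject to:
    y1 + 4y3 >= 3
    y2 + 2y3 >= 6
    y1, y2, y3 >= 0

Solving the primal: x* = (5.5, 6).
  primal value c^T x* = 52.5.
Solving the dual: y* = (0, 4.5, 0.75).
  dual value b^T y* = 52.5.
Strong duality: c^T x* = b^T y*. Confirmed.

52.5


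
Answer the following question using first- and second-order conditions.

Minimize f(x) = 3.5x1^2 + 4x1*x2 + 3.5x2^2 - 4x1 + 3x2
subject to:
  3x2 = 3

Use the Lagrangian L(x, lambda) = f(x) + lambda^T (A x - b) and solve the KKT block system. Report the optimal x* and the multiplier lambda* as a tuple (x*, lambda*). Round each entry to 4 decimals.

Form the Lagrangian:
  L(x, lambda) = (1/2) x^T Q x + c^T x + lambda^T (A x - b)
Stationarity (grad_x L = 0): Q x + c + A^T lambda = 0.
Primal feasibility: A x = b.

This gives the KKT block system:
  [ Q   A^T ] [ x     ]   [-c ]
  [ A    0  ] [ lambda ] = [ b ]

Solving the linear system:
  x*      = (0, 1)
  lambda* = (-3.3333)
  f(x*)   = 6.5

x* = (0, 1), lambda* = (-3.3333)


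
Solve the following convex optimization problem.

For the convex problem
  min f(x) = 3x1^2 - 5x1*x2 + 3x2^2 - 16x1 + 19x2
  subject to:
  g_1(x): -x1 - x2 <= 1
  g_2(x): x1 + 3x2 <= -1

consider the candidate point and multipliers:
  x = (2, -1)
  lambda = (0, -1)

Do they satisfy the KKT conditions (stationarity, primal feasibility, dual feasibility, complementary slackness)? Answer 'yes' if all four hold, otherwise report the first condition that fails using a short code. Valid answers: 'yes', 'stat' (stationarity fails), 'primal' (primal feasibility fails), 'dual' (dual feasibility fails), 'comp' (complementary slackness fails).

Gradient of f: grad f(x) = Q x + c = (1, 3)
Constraint values g_i(x) = a_i^T x - b_i:
  g_1((2, -1)) = -2
  g_2((2, -1)) = 0
Stationarity residual: grad f(x) + sum_i lambda_i a_i = (0, 0)
  -> stationarity OK
Primal feasibility (all g_i <= 0): OK
Dual feasibility (all lambda_i >= 0): FAILS
Complementary slackness (lambda_i * g_i(x) = 0 for all i): OK

Verdict: the first failing condition is dual_feasibility -> dual.

dual


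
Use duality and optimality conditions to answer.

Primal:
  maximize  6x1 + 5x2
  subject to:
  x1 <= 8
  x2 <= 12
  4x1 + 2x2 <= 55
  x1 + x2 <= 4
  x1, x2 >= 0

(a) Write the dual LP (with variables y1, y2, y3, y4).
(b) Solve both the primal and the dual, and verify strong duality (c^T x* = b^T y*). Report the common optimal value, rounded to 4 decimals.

The standard primal-dual pair for 'max c^T x s.t. A x <= b, x >= 0' is:
  Dual:  min b^T y  s.t.  A^T y >= c,  y >= 0.

So the dual LP is:
  minimize  8y1 + 12y2 + 55y3 + 4y4
  subject to:
    y1 + 4y3 + y4 >= 6
    y2 + 2y3 + y4 >= 5
    y1, y2, y3, y4 >= 0

Solving the primal: x* = (4, 0).
  primal value c^T x* = 24.
Solving the dual: y* = (0, 0, 0, 6).
  dual value b^T y* = 24.
Strong duality: c^T x* = b^T y*. Confirmed.

24


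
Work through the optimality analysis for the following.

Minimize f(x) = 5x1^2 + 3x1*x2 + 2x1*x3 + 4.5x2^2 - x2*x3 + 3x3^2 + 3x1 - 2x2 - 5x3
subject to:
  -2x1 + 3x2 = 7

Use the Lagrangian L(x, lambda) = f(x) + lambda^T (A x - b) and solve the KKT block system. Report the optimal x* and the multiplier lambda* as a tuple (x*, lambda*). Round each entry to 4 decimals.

Form the Lagrangian:
  L(x, lambda) = (1/2) x^T Q x + c^T x + lambda^T (A x - b)
Stationarity (grad_x L = 0): Q x + c + A^T lambda = 0.
Primal feasibility: A x = b.

This gives the KKT block system:
  [ Q   A^T ] [ x     ]   [-c ]
  [ A    0  ] [ lambda ] = [ b ]

Solving the linear system:
  x*      = (-1.3724, 1.4184, 1.5272)
  lambda* = (-1.7071)
  f(x*)   = -1.3201

x* = (-1.3724, 1.4184, 1.5272), lambda* = (-1.7071)


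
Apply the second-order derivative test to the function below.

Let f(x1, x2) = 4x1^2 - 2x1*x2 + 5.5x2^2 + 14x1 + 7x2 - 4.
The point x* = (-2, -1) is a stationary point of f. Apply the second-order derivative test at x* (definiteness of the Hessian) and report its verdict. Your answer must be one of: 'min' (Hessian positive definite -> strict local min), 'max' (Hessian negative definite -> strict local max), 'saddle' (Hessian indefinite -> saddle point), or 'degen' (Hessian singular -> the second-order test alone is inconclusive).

Compute the Hessian H = grad^2 f:
  H = [[8, -2], [-2, 11]]
Verify stationarity: grad f(x*) = H x* + g = (0, 0).
Eigenvalues of H: 7, 12.
Both eigenvalues > 0, so H is positive definite -> x* is a strict local min.

min


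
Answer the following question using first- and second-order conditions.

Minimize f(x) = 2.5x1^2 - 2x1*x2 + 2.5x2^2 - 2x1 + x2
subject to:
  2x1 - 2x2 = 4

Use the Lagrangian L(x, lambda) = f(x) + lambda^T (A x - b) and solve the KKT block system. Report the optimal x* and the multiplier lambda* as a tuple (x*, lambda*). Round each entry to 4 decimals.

Form the Lagrangian:
  L(x, lambda) = (1/2) x^T Q x + c^T x + lambda^T (A x - b)
Stationarity (grad_x L = 0): Q x + c + A^T lambda = 0.
Primal feasibility: A x = b.

This gives the KKT block system:
  [ Q   A^T ] [ x     ]   [-c ]
  [ A    0  ] [ lambda ] = [ b ]

Solving the linear system:
  x*      = (1.1667, -0.8333)
  lambda* = (-2.75)
  f(x*)   = 3.9167

x* = (1.1667, -0.8333), lambda* = (-2.75)


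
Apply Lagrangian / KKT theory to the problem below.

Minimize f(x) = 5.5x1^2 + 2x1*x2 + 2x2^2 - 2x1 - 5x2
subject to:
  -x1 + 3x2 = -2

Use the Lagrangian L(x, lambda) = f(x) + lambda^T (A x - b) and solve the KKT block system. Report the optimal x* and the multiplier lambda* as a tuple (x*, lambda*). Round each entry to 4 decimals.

Form the Lagrangian:
  L(x, lambda) = (1/2) x^T Q x + c^T x + lambda^T (A x - b)
Stationarity (grad_x L = 0): Q x + c + A^T lambda = 0.
Primal feasibility: A x = b.

This gives the KKT block system:
  [ Q   A^T ] [ x     ]   [-c ]
  [ A    0  ] [ lambda ] = [ b ]

Solving the linear system:
  x*      = (0.4609, -0.513)
  lambda* = (2.0435)
  f(x*)   = 2.8652

x* = (0.4609, -0.513), lambda* = (2.0435)


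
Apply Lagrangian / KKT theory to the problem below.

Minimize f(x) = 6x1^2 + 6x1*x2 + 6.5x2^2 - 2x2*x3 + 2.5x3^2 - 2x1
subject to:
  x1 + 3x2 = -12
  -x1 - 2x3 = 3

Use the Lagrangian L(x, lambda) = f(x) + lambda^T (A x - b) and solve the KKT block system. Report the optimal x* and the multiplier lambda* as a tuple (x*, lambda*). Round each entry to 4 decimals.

Form the Lagrangian:
  L(x, lambda) = (1/2) x^T Q x + c^T x + lambda^T (A x - b)
Stationarity (grad_x L = 0): Q x + c + A^T lambda = 0.
Primal feasibility: A x = b.

This gives the KKT block system:
  [ Q   A^T ] [ x     ]   [-c ]
  [ A    0  ] [ lambda ] = [ b ]

Solving the linear system:
  x*      = (0.9889, -4.3296, -1.9945)
  lambda* = (15.4543, -0.6565)
  f(x*)   = 92.7216

x* = (0.9889, -4.3296, -1.9945), lambda* = (15.4543, -0.6565)


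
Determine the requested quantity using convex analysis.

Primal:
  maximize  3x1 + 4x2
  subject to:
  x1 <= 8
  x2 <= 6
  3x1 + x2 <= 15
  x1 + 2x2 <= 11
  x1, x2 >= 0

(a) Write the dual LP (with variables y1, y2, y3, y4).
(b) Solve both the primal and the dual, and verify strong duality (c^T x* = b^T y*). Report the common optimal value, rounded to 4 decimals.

The standard primal-dual pair for 'max c^T x s.t. A x <= b, x >= 0' is:
  Dual:  min b^T y  s.t.  A^T y >= c,  y >= 0.

So the dual LP is:
  minimize  8y1 + 6y2 + 15y3 + 11y4
  subject to:
    y1 + 3y3 + y4 >= 3
    y2 + y3 + 2y4 >= 4
    y1, y2, y3, y4 >= 0

Solving the primal: x* = (3.8, 3.6).
  primal value c^T x* = 25.8.
Solving the dual: y* = (0, 0, 0.4, 1.8).
  dual value b^T y* = 25.8.
Strong duality: c^T x* = b^T y*. Confirmed.

25.8


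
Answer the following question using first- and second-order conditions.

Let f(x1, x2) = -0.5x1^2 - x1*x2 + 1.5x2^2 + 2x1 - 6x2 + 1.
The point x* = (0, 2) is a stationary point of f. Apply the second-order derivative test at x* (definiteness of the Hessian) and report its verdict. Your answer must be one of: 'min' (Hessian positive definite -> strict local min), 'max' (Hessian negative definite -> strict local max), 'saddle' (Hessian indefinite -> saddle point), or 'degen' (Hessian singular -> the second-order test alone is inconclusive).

Compute the Hessian H = grad^2 f:
  H = [[-1, -1], [-1, 3]]
Verify stationarity: grad f(x*) = H x* + g = (0, 0).
Eigenvalues of H: -1.2361, 3.2361.
Eigenvalues have mixed signs, so H is indefinite -> x* is a saddle point.

saddle


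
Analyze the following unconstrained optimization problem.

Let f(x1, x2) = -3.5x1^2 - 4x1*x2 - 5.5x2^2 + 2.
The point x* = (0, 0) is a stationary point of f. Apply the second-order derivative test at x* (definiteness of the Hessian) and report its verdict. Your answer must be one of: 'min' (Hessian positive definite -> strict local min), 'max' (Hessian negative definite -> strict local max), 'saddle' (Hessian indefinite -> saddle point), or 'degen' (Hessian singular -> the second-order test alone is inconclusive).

Compute the Hessian H = grad^2 f:
  H = [[-7, -4], [-4, -11]]
Verify stationarity: grad f(x*) = H x* + g = (0, 0).
Eigenvalues of H: -13.4721, -4.5279.
Both eigenvalues < 0, so H is negative definite -> x* is a strict local max.

max


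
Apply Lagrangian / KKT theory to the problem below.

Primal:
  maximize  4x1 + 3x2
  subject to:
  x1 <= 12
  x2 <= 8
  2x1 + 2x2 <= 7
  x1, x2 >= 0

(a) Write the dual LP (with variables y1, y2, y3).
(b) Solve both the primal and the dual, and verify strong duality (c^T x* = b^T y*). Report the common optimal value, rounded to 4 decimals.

The standard primal-dual pair for 'max c^T x s.t. A x <= b, x >= 0' is:
  Dual:  min b^T y  s.t.  A^T y >= c,  y >= 0.

So the dual LP is:
  minimize  12y1 + 8y2 + 7y3
  subject to:
    y1 + 2y3 >= 4
    y2 + 2y3 >= 3
    y1, y2, y3 >= 0

Solving the primal: x* = (3.5, 0).
  primal value c^T x* = 14.
Solving the dual: y* = (0, 0, 2).
  dual value b^T y* = 14.
Strong duality: c^T x* = b^T y*. Confirmed.

14


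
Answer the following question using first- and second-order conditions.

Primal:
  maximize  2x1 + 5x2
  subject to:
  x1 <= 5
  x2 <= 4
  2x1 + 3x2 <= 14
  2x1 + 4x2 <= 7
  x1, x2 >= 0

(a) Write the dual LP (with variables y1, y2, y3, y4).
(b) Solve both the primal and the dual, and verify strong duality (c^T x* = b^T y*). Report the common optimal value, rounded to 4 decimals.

The standard primal-dual pair for 'max c^T x s.t. A x <= b, x >= 0' is:
  Dual:  min b^T y  s.t.  A^T y >= c,  y >= 0.

So the dual LP is:
  minimize  5y1 + 4y2 + 14y3 + 7y4
  subject to:
    y1 + 2y3 + 2y4 >= 2
    y2 + 3y3 + 4y4 >= 5
    y1, y2, y3, y4 >= 0

Solving the primal: x* = (0, 1.75).
  primal value c^T x* = 8.75.
Solving the dual: y* = (0, 0, 0, 1.25).
  dual value b^T y* = 8.75.
Strong duality: c^T x* = b^T y*. Confirmed.

8.75


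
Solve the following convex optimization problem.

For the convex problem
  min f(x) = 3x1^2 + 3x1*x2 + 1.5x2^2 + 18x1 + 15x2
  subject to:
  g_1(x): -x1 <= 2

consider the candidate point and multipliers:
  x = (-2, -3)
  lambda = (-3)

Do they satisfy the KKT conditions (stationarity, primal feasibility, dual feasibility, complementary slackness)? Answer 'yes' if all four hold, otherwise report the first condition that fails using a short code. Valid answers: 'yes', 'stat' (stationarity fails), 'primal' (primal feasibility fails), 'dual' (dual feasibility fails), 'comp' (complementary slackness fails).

Gradient of f: grad f(x) = Q x + c = (-3, 0)
Constraint values g_i(x) = a_i^T x - b_i:
  g_1((-2, -3)) = 0
Stationarity residual: grad f(x) + sum_i lambda_i a_i = (0, 0)
  -> stationarity OK
Primal feasibility (all g_i <= 0): OK
Dual feasibility (all lambda_i >= 0): FAILS
Complementary slackness (lambda_i * g_i(x) = 0 for all i): OK

Verdict: the first failing condition is dual_feasibility -> dual.

dual


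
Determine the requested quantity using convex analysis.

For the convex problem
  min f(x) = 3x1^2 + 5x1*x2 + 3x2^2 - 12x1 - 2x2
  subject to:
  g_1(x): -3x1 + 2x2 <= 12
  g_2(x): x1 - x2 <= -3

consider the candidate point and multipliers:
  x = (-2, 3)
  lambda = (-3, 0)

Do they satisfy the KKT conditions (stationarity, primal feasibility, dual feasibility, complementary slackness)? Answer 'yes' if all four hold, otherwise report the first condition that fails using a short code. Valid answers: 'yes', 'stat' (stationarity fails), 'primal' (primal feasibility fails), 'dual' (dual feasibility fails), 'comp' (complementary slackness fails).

Gradient of f: grad f(x) = Q x + c = (-9, 6)
Constraint values g_i(x) = a_i^T x - b_i:
  g_1((-2, 3)) = 0
  g_2((-2, 3)) = -2
Stationarity residual: grad f(x) + sum_i lambda_i a_i = (0, 0)
  -> stationarity OK
Primal feasibility (all g_i <= 0): OK
Dual feasibility (all lambda_i >= 0): FAILS
Complementary slackness (lambda_i * g_i(x) = 0 for all i): OK

Verdict: the first failing condition is dual_feasibility -> dual.

dual


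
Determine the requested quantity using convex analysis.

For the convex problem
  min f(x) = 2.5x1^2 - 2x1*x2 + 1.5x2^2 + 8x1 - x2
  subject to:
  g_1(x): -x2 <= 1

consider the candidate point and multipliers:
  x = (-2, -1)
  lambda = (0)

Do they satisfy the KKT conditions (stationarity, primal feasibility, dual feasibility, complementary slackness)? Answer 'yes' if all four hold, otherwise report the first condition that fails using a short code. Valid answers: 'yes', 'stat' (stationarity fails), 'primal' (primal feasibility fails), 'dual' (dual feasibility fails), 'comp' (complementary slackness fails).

Gradient of f: grad f(x) = Q x + c = (0, 0)
Constraint values g_i(x) = a_i^T x - b_i:
  g_1((-2, -1)) = 0
Stationarity residual: grad f(x) + sum_i lambda_i a_i = (0, 0)
  -> stationarity OK
Primal feasibility (all g_i <= 0): OK
Dual feasibility (all lambda_i >= 0): OK
Complementary slackness (lambda_i * g_i(x) = 0 for all i): OK

Verdict: yes, KKT holds.

yes


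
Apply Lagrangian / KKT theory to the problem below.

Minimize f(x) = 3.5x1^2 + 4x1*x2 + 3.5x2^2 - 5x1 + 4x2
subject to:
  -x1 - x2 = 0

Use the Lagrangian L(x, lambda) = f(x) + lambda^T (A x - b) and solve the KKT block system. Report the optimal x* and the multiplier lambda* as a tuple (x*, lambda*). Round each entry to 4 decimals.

Form the Lagrangian:
  L(x, lambda) = (1/2) x^T Q x + c^T x + lambda^T (A x - b)
Stationarity (grad_x L = 0): Q x + c + A^T lambda = 0.
Primal feasibility: A x = b.

This gives the KKT block system:
  [ Q   A^T ] [ x     ]   [-c ]
  [ A    0  ] [ lambda ] = [ b ]

Solving the linear system:
  x*      = (1.5, -1.5)
  lambda* = (-0.5)
  f(x*)   = -6.75

x* = (1.5, -1.5), lambda* = (-0.5)


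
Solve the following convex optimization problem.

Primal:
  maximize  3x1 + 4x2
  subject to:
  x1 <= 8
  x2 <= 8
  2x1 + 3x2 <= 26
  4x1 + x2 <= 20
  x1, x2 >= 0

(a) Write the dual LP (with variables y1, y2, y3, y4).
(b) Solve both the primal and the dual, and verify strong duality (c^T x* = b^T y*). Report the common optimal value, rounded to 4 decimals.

The standard primal-dual pair for 'max c^T x s.t. A x <= b, x >= 0' is:
  Dual:  min b^T y  s.t.  A^T y >= c,  y >= 0.

So the dual LP is:
  minimize  8y1 + 8y2 + 26y3 + 20y4
  subject to:
    y1 + 2y3 + 4y4 >= 3
    y2 + 3y3 + y4 >= 4
    y1, y2, y3, y4 >= 0

Solving the primal: x* = (3.4, 6.4).
  primal value c^T x* = 35.8.
Solving the dual: y* = (0, 0, 1.3, 0.1).
  dual value b^T y* = 35.8.
Strong duality: c^T x* = b^T y*. Confirmed.

35.8


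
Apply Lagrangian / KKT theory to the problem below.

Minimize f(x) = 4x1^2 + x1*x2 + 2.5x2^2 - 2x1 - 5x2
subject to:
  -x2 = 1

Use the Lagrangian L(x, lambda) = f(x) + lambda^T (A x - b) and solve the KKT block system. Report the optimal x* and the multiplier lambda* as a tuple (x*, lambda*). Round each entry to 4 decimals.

Form the Lagrangian:
  L(x, lambda) = (1/2) x^T Q x + c^T x + lambda^T (A x - b)
Stationarity (grad_x L = 0): Q x + c + A^T lambda = 0.
Primal feasibility: A x = b.

This gives the KKT block system:
  [ Q   A^T ] [ x     ]   [-c ]
  [ A    0  ] [ lambda ] = [ b ]

Solving the linear system:
  x*      = (0.375, -1)
  lambda* = (-9.625)
  f(x*)   = 6.9375

x* = (0.375, -1), lambda* = (-9.625)


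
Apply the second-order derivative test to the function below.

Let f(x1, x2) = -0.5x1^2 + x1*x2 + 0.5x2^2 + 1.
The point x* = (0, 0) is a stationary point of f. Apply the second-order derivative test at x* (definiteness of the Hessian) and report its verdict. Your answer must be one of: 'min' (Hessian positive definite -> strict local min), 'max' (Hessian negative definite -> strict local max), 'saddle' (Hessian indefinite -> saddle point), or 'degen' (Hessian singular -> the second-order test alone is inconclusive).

Compute the Hessian H = grad^2 f:
  H = [[-1, 1], [1, 1]]
Verify stationarity: grad f(x*) = H x* + g = (0, 0).
Eigenvalues of H: -1.4142, 1.4142.
Eigenvalues have mixed signs, so H is indefinite -> x* is a saddle point.

saddle


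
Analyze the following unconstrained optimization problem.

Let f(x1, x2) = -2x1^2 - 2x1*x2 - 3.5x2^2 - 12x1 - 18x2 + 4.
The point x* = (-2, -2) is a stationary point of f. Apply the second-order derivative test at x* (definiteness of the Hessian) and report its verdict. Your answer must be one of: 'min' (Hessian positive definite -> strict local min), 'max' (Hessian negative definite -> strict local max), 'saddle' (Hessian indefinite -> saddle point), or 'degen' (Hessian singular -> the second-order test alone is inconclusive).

Compute the Hessian H = grad^2 f:
  H = [[-4, -2], [-2, -7]]
Verify stationarity: grad f(x*) = H x* + g = (0, 0).
Eigenvalues of H: -8, -3.
Both eigenvalues < 0, so H is negative definite -> x* is a strict local max.

max


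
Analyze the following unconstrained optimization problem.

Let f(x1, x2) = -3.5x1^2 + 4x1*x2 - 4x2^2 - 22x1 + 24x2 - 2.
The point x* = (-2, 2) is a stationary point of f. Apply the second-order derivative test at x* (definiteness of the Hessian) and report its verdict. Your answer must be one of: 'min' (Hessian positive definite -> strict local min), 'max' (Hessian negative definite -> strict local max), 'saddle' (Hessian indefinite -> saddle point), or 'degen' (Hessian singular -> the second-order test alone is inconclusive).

Compute the Hessian H = grad^2 f:
  H = [[-7, 4], [4, -8]]
Verify stationarity: grad f(x*) = H x* + g = (0, 0).
Eigenvalues of H: -11.5311, -3.4689.
Both eigenvalues < 0, so H is negative definite -> x* is a strict local max.

max


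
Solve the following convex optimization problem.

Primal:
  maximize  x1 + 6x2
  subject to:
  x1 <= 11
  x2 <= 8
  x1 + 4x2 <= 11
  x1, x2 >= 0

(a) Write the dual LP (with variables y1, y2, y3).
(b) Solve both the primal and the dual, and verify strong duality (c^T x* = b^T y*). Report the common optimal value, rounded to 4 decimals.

The standard primal-dual pair for 'max c^T x s.t. A x <= b, x >= 0' is:
  Dual:  min b^T y  s.t.  A^T y >= c,  y >= 0.

So the dual LP is:
  minimize  11y1 + 8y2 + 11y3
  subject to:
    y1 + y3 >= 1
    y2 + 4y3 >= 6
    y1, y2, y3 >= 0

Solving the primal: x* = (0, 2.75).
  primal value c^T x* = 16.5.
Solving the dual: y* = (0, 0, 1.5).
  dual value b^T y* = 16.5.
Strong duality: c^T x* = b^T y*. Confirmed.

16.5


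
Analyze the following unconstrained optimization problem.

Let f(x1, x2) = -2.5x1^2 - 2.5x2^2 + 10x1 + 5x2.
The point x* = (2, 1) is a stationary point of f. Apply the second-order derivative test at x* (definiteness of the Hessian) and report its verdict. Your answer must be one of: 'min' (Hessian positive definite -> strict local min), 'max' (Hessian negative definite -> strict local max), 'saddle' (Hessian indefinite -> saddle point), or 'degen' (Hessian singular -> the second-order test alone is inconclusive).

Compute the Hessian H = grad^2 f:
  H = [[-5, 0], [0, -5]]
Verify stationarity: grad f(x*) = H x* + g = (0, 0).
Eigenvalues of H: -5, -5.
Both eigenvalues < 0, so H is negative definite -> x* is a strict local max.

max


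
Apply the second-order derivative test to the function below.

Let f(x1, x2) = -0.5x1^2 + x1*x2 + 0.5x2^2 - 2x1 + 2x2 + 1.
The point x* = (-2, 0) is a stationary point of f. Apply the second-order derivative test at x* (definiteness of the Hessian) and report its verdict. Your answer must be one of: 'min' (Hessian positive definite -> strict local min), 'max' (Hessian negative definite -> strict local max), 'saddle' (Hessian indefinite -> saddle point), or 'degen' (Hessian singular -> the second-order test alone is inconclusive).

Compute the Hessian H = grad^2 f:
  H = [[-1, 1], [1, 1]]
Verify stationarity: grad f(x*) = H x* + g = (0, 0).
Eigenvalues of H: -1.4142, 1.4142.
Eigenvalues have mixed signs, so H is indefinite -> x* is a saddle point.

saddle


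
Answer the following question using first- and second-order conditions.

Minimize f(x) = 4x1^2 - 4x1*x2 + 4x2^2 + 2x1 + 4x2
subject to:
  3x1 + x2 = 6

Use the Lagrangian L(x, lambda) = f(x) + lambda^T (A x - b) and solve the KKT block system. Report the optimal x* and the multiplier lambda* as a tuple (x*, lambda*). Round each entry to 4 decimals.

Form the Lagrangian:
  L(x, lambda) = (1/2) x^T Q x + c^T x + lambda^T (A x - b)
Stationarity (grad_x L = 0): Q x + c + A^T lambda = 0.
Primal feasibility: A x = b.

This gives the KKT block system:
  [ Q   A^T ] [ x     ]   [-c ]
  [ A    0  ] [ lambda ] = [ b ]

Solving the linear system:
  x*      = (1.7115, 0.8654)
  lambda* = (-4.0769)
  f(x*)   = 15.6731

x* = (1.7115, 0.8654), lambda* = (-4.0769)


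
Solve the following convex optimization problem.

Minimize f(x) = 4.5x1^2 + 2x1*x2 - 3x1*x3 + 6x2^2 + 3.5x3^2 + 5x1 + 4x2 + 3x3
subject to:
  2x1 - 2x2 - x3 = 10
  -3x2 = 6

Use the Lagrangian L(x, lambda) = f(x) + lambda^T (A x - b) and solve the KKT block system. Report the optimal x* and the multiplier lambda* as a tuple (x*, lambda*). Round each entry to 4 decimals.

Form the Lagrangian:
  L(x, lambda) = (1/2) x^T Q x + c^T x + lambda^T (A x - b)
Stationarity (grad_x L = 0): Q x + c + A^T lambda = 0.
Primal feasibility: A x = b.

This gives the KKT block system:
  [ Q   A^T ] [ x     ]   [-c ]
  [ A    0  ] [ lambda ] = [ b ]

Solving the linear system:
  x*      = (2.36, -2, -1.28)
  lambda* = (-13.04, 3.6)
  f(x*)   = 54.38

x* = (2.36, -2, -1.28), lambda* = (-13.04, 3.6)


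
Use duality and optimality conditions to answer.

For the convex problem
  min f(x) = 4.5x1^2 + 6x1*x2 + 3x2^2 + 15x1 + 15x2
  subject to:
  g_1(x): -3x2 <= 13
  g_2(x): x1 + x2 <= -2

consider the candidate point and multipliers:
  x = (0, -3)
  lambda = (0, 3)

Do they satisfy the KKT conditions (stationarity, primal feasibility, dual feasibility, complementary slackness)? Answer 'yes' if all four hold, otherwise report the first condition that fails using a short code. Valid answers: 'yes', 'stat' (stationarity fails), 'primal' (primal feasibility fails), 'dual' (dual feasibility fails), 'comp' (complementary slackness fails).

Gradient of f: grad f(x) = Q x + c = (-3, -3)
Constraint values g_i(x) = a_i^T x - b_i:
  g_1((0, -3)) = -4
  g_2((0, -3)) = -1
Stationarity residual: grad f(x) + sum_i lambda_i a_i = (0, 0)
  -> stationarity OK
Primal feasibility (all g_i <= 0): OK
Dual feasibility (all lambda_i >= 0): OK
Complementary slackness (lambda_i * g_i(x) = 0 for all i): FAILS

Verdict: the first failing condition is complementary_slackness -> comp.

comp


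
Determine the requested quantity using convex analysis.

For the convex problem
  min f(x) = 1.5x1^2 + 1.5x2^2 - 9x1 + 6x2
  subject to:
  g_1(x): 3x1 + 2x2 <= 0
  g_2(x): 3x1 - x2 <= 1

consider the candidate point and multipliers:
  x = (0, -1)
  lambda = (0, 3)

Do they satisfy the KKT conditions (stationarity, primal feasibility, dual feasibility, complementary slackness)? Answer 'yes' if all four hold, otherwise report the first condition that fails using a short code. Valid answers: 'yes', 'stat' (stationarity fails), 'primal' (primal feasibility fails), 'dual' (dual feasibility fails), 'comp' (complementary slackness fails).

Gradient of f: grad f(x) = Q x + c = (-9, 3)
Constraint values g_i(x) = a_i^T x - b_i:
  g_1((0, -1)) = -2
  g_2((0, -1)) = 0
Stationarity residual: grad f(x) + sum_i lambda_i a_i = (0, 0)
  -> stationarity OK
Primal feasibility (all g_i <= 0): OK
Dual feasibility (all lambda_i >= 0): OK
Complementary slackness (lambda_i * g_i(x) = 0 for all i): OK

Verdict: yes, KKT holds.

yes


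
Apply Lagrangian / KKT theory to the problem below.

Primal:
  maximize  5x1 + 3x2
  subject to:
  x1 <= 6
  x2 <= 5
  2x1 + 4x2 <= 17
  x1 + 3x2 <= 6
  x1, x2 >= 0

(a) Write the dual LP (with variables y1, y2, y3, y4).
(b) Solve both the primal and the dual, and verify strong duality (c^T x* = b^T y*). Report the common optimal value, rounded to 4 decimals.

The standard primal-dual pair for 'max c^T x s.t. A x <= b, x >= 0' is:
  Dual:  min b^T y  s.t.  A^T y >= c,  y >= 0.

So the dual LP is:
  minimize  6y1 + 5y2 + 17y3 + 6y4
  subject to:
    y1 + 2y3 + y4 >= 5
    y2 + 4y3 + 3y4 >= 3
    y1, y2, y3, y4 >= 0

Solving the primal: x* = (6, 0).
  primal value c^T x* = 30.
Solving the dual: y* = (4, 0, 0, 1).
  dual value b^T y* = 30.
Strong duality: c^T x* = b^T y*. Confirmed.

30


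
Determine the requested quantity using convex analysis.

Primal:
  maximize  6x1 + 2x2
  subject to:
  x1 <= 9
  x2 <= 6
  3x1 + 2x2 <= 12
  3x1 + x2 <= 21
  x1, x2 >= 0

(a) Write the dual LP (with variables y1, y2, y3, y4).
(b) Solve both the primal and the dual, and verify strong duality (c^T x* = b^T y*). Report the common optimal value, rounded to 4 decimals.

The standard primal-dual pair for 'max c^T x s.t. A x <= b, x >= 0' is:
  Dual:  min b^T y  s.t.  A^T y >= c,  y >= 0.

So the dual LP is:
  minimize  9y1 + 6y2 + 12y3 + 21y4
  subject to:
    y1 + 3y3 + 3y4 >= 6
    y2 + 2y3 + y4 >= 2
    y1, y2, y3, y4 >= 0

Solving the primal: x* = (4, 0).
  primal value c^T x* = 24.
Solving the dual: y* = (0, 0, 2, 0).
  dual value b^T y* = 24.
Strong duality: c^T x* = b^T y*. Confirmed.

24


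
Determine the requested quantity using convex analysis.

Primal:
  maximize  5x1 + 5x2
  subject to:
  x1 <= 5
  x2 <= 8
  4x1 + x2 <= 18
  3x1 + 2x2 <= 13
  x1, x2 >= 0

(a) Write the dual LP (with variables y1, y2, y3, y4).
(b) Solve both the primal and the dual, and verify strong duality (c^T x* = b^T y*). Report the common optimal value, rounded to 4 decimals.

The standard primal-dual pair for 'max c^T x s.t. A x <= b, x >= 0' is:
  Dual:  min b^T y  s.t.  A^T y >= c,  y >= 0.

So the dual LP is:
  minimize  5y1 + 8y2 + 18y3 + 13y4
  subject to:
    y1 + 4y3 + 3y4 >= 5
    y2 + y3 + 2y4 >= 5
    y1, y2, y3, y4 >= 0

Solving the primal: x* = (0, 6.5).
  primal value c^T x* = 32.5.
Solving the dual: y* = (0, 0, 0, 2.5).
  dual value b^T y* = 32.5.
Strong duality: c^T x* = b^T y*. Confirmed.

32.5


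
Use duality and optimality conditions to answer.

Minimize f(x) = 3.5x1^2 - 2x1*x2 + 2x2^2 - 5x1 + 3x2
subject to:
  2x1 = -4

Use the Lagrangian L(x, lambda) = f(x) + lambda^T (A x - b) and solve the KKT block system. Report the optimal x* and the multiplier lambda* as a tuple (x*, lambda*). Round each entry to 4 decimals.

Form the Lagrangian:
  L(x, lambda) = (1/2) x^T Q x + c^T x + lambda^T (A x - b)
Stationarity (grad_x L = 0): Q x + c + A^T lambda = 0.
Primal feasibility: A x = b.

This gives the KKT block system:
  [ Q   A^T ] [ x     ]   [-c ]
  [ A    0  ] [ lambda ] = [ b ]

Solving the linear system:
  x*      = (-2, -1.75)
  lambda* = (7.75)
  f(x*)   = 17.875

x* = (-2, -1.75), lambda* = (7.75)


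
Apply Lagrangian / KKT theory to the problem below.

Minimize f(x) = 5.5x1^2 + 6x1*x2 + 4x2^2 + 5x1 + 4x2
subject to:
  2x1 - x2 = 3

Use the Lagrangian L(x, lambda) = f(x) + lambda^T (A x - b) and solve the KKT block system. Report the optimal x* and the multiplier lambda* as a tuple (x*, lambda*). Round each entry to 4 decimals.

Form the Lagrangian:
  L(x, lambda) = (1/2) x^T Q x + c^T x + lambda^T (A x - b)
Stationarity (grad_x L = 0): Q x + c + A^T lambda = 0.
Primal feasibility: A x = b.

This gives the KKT block system:
  [ Q   A^T ] [ x     ]   [-c ]
  [ A    0  ] [ lambda ] = [ b ]

Solving the linear system:
  x*      = (0.791, -1.4179)
  lambda* = (-2.597)
  f(x*)   = 3.0373

x* = (0.791, -1.4179), lambda* = (-2.597)


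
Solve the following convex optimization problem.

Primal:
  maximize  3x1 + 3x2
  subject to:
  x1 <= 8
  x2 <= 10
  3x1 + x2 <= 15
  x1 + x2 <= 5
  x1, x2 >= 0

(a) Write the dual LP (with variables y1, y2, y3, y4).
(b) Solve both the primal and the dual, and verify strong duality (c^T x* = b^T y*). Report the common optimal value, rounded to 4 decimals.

The standard primal-dual pair for 'max c^T x s.t. A x <= b, x >= 0' is:
  Dual:  min b^T y  s.t.  A^T y >= c,  y >= 0.

So the dual LP is:
  minimize  8y1 + 10y2 + 15y3 + 5y4
  subject to:
    y1 + 3y3 + y4 >= 3
    y2 + y3 + y4 >= 3
    y1, y2, y3, y4 >= 0

Solving the primal: x* = (5, 0).
  primal value c^T x* = 15.
Solving the dual: y* = (0, 0, 0, 3).
  dual value b^T y* = 15.
Strong duality: c^T x* = b^T y*. Confirmed.

15


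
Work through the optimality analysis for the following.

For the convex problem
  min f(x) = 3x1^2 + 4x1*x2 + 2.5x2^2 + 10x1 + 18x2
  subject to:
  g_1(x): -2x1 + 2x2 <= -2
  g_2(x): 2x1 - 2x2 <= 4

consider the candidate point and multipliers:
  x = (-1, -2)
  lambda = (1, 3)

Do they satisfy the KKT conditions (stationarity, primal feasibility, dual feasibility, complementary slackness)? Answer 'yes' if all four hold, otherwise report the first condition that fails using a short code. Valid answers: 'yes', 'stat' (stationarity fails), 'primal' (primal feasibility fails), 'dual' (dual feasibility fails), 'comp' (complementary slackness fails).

Gradient of f: grad f(x) = Q x + c = (-4, 4)
Constraint values g_i(x) = a_i^T x - b_i:
  g_1((-1, -2)) = 0
  g_2((-1, -2)) = -2
Stationarity residual: grad f(x) + sum_i lambda_i a_i = (0, 0)
  -> stationarity OK
Primal feasibility (all g_i <= 0): OK
Dual feasibility (all lambda_i >= 0): OK
Complementary slackness (lambda_i * g_i(x) = 0 for all i): FAILS

Verdict: the first failing condition is complementary_slackness -> comp.

comp


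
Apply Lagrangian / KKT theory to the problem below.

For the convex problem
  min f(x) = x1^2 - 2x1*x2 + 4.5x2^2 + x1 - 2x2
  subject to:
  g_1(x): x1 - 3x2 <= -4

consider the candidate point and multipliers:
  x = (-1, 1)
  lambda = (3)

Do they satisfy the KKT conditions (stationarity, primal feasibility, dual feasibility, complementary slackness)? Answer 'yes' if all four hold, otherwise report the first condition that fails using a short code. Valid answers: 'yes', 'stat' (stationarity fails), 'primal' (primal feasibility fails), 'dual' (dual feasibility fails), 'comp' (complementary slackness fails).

Gradient of f: grad f(x) = Q x + c = (-3, 9)
Constraint values g_i(x) = a_i^T x - b_i:
  g_1((-1, 1)) = 0
Stationarity residual: grad f(x) + sum_i lambda_i a_i = (0, 0)
  -> stationarity OK
Primal feasibility (all g_i <= 0): OK
Dual feasibility (all lambda_i >= 0): OK
Complementary slackness (lambda_i * g_i(x) = 0 for all i): OK

Verdict: yes, KKT holds.

yes


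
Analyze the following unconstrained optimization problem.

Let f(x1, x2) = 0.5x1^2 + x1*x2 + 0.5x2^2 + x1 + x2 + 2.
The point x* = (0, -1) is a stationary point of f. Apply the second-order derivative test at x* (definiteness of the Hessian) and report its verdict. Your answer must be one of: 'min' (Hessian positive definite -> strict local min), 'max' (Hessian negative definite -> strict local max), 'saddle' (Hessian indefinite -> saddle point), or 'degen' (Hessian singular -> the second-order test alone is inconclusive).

Compute the Hessian H = grad^2 f:
  H = [[1, 1], [1, 1]]
Verify stationarity: grad f(x*) = H x* + g = (0, 0).
Eigenvalues of H: 0, 2.
H has a zero eigenvalue (singular; positive semidefinite but not definite), so H is neither positive definite, negative definite, nor indefinite. The second-order test alone is inconclusive -> degen.
(Indeed, f is constant along the null direction of H through x*, so x* is not a strict local extremum.)

degen


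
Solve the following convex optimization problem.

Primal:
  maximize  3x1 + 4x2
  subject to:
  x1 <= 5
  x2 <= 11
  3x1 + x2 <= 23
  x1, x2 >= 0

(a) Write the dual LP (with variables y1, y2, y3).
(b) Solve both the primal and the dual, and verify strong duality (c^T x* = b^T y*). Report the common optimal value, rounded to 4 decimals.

The standard primal-dual pair for 'max c^T x s.t. A x <= b, x >= 0' is:
  Dual:  min b^T y  s.t.  A^T y >= c,  y >= 0.

So the dual LP is:
  minimize  5y1 + 11y2 + 23y3
  subject to:
    y1 + 3y3 >= 3
    y2 + y3 >= 4
    y1, y2, y3 >= 0

Solving the primal: x* = (4, 11).
  primal value c^T x* = 56.
Solving the dual: y* = (0, 3, 1).
  dual value b^T y* = 56.
Strong duality: c^T x* = b^T y*. Confirmed.

56


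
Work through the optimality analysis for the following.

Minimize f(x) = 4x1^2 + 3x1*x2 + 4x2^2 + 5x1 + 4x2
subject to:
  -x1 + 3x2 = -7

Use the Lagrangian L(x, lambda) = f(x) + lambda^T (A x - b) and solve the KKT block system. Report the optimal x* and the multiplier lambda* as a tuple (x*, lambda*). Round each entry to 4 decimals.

Form the Lagrangian:
  L(x, lambda) = (1/2) x^T Q x + c^T x + lambda^T (A x - b)
Stationarity (grad_x L = 0): Q x + c + A^T lambda = 0.
Primal feasibility: A x = b.

This gives the KKT block system:
  [ Q   A^T ] [ x     ]   [-c ]
  [ A    0  ] [ lambda ] = [ b ]

Solving the linear system:
  x*      = (0.6327, -2.1224)
  lambda* = (3.6939)
  f(x*)   = 10.2653

x* = (0.6327, -2.1224), lambda* = (3.6939)


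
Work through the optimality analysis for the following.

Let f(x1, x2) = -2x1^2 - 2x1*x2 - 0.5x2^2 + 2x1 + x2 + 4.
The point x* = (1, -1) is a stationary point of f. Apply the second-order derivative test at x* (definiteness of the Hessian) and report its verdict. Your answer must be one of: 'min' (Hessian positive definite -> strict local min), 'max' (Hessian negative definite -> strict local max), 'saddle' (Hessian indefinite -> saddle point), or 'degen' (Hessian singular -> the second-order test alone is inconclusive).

Compute the Hessian H = grad^2 f:
  H = [[-4, -2], [-2, -1]]
Verify stationarity: grad f(x*) = H x* + g = (0, 0).
Eigenvalues of H: -5, 0.
H has a zero eigenvalue (singular; negative semidefinite but not definite), so H is neither positive definite, negative definite, nor indefinite. The second-order test alone is inconclusive -> degen.
(Indeed, f is constant along the null direction of H through x*, so x* is not a strict local extremum.)

degen


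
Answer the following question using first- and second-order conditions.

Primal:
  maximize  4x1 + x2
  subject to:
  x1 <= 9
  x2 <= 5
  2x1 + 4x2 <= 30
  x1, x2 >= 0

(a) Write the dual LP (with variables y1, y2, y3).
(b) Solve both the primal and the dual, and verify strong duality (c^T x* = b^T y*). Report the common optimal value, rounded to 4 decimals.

The standard primal-dual pair for 'max c^T x s.t. A x <= b, x >= 0' is:
  Dual:  min b^T y  s.t.  A^T y >= c,  y >= 0.

So the dual LP is:
  minimize  9y1 + 5y2 + 30y3
  subject to:
    y1 + 2y3 >= 4
    y2 + 4y3 >= 1
    y1, y2, y3 >= 0

Solving the primal: x* = (9, 3).
  primal value c^T x* = 39.
Solving the dual: y* = (3.5, 0, 0.25).
  dual value b^T y* = 39.
Strong duality: c^T x* = b^T y*. Confirmed.

39


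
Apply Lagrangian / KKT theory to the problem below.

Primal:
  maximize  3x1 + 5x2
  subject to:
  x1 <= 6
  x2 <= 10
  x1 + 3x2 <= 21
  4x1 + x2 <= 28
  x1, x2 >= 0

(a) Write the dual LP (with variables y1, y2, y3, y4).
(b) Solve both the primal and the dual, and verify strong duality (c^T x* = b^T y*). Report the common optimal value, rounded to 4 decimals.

The standard primal-dual pair for 'max c^T x s.t. A x <= b, x >= 0' is:
  Dual:  min b^T y  s.t.  A^T y >= c,  y >= 0.

So the dual LP is:
  minimize  6y1 + 10y2 + 21y3 + 28y4
  subject to:
    y1 + y3 + 4y4 >= 3
    y2 + 3y3 + y4 >= 5
    y1, y2, y3, y4 >= 0

Solving the primal: x* = (5.7273, 5.0909).
  primal value c^T x* = 42.6364.
Solving the dual: y* = (0, 0, 1.5455, 0.3636).
  dual value b^T y* = 42.6364.
Strong duality: c^T x* = b^T y*. Confirmed.

42.6364
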